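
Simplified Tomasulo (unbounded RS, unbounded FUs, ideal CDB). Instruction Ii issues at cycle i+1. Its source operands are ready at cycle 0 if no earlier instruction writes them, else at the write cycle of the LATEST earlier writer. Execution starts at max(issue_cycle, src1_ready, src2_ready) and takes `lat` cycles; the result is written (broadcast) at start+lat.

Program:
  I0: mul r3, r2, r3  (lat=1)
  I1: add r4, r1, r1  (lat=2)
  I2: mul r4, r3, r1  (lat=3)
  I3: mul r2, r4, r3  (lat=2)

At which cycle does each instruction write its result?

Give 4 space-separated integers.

I0 mul r3: issue@1 deps=(None,None) exec_start@1 write@2
I1 add r4: issue@2 deps=(None,None) exec_start@2 write@4
I2 mul r4: issue@3 deps=(0,None) exec_start@3 write@6
I3 mul r2: issue@4 deps=(2,0) exec_start@6 write@8

Answer: 2 4 6 8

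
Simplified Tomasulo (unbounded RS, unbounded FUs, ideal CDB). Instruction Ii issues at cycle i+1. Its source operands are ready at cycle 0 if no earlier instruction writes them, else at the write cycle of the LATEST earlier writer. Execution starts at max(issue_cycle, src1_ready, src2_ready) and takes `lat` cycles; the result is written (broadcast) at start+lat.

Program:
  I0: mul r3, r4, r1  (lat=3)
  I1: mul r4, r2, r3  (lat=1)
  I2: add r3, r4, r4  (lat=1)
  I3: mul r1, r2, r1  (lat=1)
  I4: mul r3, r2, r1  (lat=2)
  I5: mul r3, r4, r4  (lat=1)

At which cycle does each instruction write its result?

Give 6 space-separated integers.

I0 mul r3: issue@1 deps=(None,None) exec_start@1 write@4
I1 mul r4: issue@2 deps=(None,0) exec_start@4 write@5
I2 add r3: issue@3 deps=(1,1) exec_start@5 write@6
I3 mul r1: issue@4 deps=(None,None) exec_start@4 write@5
I4 mul r3: issue@5 deps=(None,3) exec_start@5 write@7
I5 mul r3: issue@6 deps=(1,1) exec_start@6 write@7

Answer: 4 5 6 5 7 7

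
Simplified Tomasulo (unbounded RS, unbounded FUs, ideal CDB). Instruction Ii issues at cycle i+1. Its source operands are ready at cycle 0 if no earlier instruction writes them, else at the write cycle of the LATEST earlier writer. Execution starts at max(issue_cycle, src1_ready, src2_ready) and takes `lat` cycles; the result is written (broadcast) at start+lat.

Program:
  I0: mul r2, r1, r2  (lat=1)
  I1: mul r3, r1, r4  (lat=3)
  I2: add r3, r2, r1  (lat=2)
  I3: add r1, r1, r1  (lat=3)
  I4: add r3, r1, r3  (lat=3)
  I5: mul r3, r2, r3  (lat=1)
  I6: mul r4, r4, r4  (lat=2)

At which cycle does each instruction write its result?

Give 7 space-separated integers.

Answer: 2 5 5 7 10 11 9

Derivation:
I0 mul r2: issue@1 deps=(None,None) exec_start@1 write@2
I1 mul r3: issue@2 deps=(None,None) exec_start@2 write@5
I2 add r3: issue@3 deps=(0,None) exec_start@3 write@5
I3 add r1: issue@4 deps=(None,None) exec_start@4 write@7
I4 add r3: issue@5 deps=(3,2) exec_start@7 write@10
I5 mul r3: issue@6 deps=(0,4) exec_start@10 write@11
I6 mul r4: issue@7 deps=(None,None) exec_start@7 write@9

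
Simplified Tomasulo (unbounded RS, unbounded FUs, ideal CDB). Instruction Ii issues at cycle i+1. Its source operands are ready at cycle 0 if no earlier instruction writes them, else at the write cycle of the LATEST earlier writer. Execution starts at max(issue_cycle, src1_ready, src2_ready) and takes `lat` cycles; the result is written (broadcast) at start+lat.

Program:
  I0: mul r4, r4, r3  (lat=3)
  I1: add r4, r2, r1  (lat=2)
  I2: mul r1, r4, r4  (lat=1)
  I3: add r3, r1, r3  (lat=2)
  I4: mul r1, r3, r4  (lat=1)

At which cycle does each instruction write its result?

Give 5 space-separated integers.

Answer: 4 4 5 7 8

Derivation:
I0 mul r4: issue@1 deps=(None,None) exec_start@1 write@4
I1 add r4: issue@2 deps=(None,None) exec_start@2 write@4
I2 mul r1: issue@3 deps=(1,1) exec_start@4 write@5
I3 add r3: issue@4 deps=(2,None) exec_start@5 write@7
I4 mul r1: issue@5 deps=(3,1) exec_start@7 write@8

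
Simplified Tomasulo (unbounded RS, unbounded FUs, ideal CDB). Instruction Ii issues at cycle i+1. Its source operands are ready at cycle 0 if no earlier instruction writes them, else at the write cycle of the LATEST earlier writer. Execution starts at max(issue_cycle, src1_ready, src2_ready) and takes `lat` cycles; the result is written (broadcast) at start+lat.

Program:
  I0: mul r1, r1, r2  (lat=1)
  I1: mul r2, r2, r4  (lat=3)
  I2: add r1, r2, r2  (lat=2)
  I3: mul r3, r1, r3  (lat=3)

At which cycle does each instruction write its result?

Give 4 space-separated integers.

I0 mul r1: issue@1 deps=(None,None) exec_start@1 write@2
I1 mul r2: issue@2 deps=(None,None) exec_start@2 write@5
I2 add r1: issue@3 deps=(1,1) exec_start@5 write@7
I3 mul r3: issue@4 deps=(2,None) exec_start@7 write@10

Answer: 2 5 7 10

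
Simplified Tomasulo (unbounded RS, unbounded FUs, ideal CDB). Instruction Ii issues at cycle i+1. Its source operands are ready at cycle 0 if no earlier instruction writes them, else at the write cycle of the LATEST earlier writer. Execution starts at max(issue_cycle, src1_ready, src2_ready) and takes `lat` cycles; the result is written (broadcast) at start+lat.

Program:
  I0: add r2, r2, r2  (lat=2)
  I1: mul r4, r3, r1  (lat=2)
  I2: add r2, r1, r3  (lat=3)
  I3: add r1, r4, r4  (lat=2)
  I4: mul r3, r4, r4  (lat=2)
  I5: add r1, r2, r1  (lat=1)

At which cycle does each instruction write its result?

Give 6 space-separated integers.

Answer: 3 4 6 6 7 7

Derivation:
I0 add r2: issue@1 deps=(None,None) exec_start@1 write@3
I1 mul r4: issue@2 deps=(None,None) exec_start@2 write@4
I2 add r2: issue@3 deps=(None,None) exec_start@3 write@6
I3 add r1: issue@4 deps=(1,1) exec_start@4 write@6
I4 mul r3: issue@5 deps=(1,1) exec_start@5 write@7
I5 add r1: issue@6 deps=(2,3) exec_start@6 write@7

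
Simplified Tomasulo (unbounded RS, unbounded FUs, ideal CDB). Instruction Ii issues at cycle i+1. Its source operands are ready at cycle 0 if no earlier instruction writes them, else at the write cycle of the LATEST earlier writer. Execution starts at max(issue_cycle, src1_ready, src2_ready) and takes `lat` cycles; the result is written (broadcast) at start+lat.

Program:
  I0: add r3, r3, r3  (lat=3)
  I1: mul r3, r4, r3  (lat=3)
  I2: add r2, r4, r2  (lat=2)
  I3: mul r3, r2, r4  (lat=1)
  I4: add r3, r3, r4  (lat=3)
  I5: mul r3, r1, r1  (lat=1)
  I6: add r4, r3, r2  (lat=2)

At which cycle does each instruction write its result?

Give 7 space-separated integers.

I0 add r3: issue@1 deps=(None,None) exec_start@1 write@4
I1 mul r3: issue@2 deps=(None,0) exec_start@4 write@7
I2 add r2: issue@3 deps=(None,None) exec_start@3 write@5
I3 mul r3: issue@4 deps=(2,None) exec_start@5 write@6
I4 add r3: issue@5 deps=(3,None) exec_start@6 write@9
I5 mul r3: issue@6 deps=(None,None) exec_start@6 write@7
I6 add r4: issue@7 deps=(5,2) exec_start@7 write@9

Answer: 4 7 5 6 9 7 9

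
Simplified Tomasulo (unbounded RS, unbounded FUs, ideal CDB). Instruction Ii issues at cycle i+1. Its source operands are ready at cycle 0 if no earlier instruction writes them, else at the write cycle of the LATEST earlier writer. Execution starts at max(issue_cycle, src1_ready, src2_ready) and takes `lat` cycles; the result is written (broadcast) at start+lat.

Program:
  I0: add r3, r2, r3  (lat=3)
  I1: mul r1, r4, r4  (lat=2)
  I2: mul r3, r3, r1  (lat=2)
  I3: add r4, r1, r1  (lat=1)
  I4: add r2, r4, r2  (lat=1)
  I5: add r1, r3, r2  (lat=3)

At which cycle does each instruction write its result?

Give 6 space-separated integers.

Answer: 4 4 6 5 6 9

Derivation:
I0 add r3: issue@1 deps=(None,None) exec_start@1 write@4
I1 mul r1: issue@2 deps=(None,None) exec_start@2 write@4
I2 mul r3: issue@3 deps=(0,1) exec_start@4 write@6
I3 add r4: issue@4 deps=(1,1) exec_start@4 write@5
I4 add r2: issue@5 deps=(3,None) exec_start@5 write@6
I5 add r1: issue@6 deps=(2,4) exec_start@6 write@9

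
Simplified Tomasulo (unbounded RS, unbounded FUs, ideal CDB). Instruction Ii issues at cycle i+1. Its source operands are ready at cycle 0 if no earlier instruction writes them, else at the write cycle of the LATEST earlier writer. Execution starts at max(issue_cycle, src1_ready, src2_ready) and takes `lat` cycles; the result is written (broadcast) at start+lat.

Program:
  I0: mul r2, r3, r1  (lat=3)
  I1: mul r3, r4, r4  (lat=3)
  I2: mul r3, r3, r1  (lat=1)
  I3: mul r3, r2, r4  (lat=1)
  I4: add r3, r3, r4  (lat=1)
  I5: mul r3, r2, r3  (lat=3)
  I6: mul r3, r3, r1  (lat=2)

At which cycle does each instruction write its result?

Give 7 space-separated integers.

I0 mul r2: issue@1 deps=(None,None) exec_start@1 write@4
I1 mul r3: issue@2 deps=(None,None) exec_start@2 write@5
I2 mul r3: issue@3 deps=(1,None) exec_start@5 write@6
I3 mul r3: issue@4 deps=(0,None) exec_start@4 write@5
I4 add r3: issue@5 deps=(3,None) exec_start@5 write@6
I5 mul r3: issue@6 deps=(0,4) exec_start@6 write@9
I6 mul r3: issue@7 deps=(5,None) exec_start@9 write@11

Answer: 4 5 6 5 6 9 11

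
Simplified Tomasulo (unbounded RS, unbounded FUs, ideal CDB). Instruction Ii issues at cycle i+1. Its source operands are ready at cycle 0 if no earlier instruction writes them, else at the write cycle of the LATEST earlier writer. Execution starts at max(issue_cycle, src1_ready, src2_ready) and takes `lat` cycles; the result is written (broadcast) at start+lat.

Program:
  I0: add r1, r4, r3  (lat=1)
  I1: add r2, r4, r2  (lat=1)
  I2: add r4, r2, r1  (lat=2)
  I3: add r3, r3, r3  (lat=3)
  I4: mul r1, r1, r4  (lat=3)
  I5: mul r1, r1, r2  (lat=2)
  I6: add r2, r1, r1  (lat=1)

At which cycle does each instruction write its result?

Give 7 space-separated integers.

Answer: 2 3 5 7 8 10 11

Derivation:
I0 add r1: issue@1 deps=(None,None) exec_start@1 write@2
I1 add r2: issue@2 deps=(None,None) exec_start@2 write@3
I2 add r4: issue@3 deps=(1,0) exec_start@3 write@5
I3 add r3: issue@4 deps=(None,None) exec_start@4 write@7
I4 mul r1: issue@5 deps=(0,2) exec_start@5 write@8
I5 mul r1: issue@6 deps=(4,1) exec_start@8 write@10
I6 add r2: issue@7 deps=(5,5) exec_start@10 write@11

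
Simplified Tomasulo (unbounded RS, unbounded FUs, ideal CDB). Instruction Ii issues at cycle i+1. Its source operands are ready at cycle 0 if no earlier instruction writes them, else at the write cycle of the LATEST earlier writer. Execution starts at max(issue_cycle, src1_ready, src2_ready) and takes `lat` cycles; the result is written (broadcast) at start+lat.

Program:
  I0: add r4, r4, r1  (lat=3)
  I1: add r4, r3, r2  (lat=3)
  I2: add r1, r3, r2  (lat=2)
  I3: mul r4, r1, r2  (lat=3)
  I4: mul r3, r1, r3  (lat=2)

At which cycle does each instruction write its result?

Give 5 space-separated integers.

Answer: 4 5 5 8 7

Derivation:
I0 add r4: issue@1 deps=(None,None) exec_start@1 write@4
I1 add r4: issue@2 deps=(None,None) exec_start@2 write@5
I2 add r1: issue@3 deps=(None,None) exec_start@3 write@5
I3 mul r4: issue@4 deps=(2,None) exec_start@5 write@8
I4 mul r3: issue@5 deps=(2,None) exec_start@5 write@7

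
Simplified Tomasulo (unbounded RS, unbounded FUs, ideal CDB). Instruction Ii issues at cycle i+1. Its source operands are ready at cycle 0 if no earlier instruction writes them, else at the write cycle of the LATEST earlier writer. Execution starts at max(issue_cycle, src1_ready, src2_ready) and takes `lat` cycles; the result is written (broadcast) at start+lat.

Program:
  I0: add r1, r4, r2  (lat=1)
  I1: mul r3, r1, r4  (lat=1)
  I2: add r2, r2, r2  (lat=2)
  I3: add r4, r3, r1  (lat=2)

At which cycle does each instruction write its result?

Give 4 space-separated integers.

I0 add r1: issue@1 deps=(None,None) exec_start@1 write@2
I1 mul r3: issue@2 deps=(0,None) exec_start@2 write@3
I2 add r2: issue@3 deps=(None,None) exec_start@3 write@5
I3 add r4: issue@4 deps=(1,0) exec_start@4 write@6

Answer: 2 3 5 6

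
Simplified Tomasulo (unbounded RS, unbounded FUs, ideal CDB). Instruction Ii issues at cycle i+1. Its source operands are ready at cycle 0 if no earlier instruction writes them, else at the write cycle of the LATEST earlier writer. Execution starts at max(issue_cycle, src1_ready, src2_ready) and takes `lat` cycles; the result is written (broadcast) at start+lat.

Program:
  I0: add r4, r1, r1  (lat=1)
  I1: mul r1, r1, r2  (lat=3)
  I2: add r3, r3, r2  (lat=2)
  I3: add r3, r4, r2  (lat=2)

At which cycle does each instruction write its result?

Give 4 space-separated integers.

I0 add r4: issue@1 deps=(None,None) exec_start@1 write@2
I1 mul r1: issue@2 deps=(None,None) exec_start@2 write@5
I2 add r3: issue@3 deps=(None,None) exec_start@3 write@5
I3 add r3: issue@4 deps=(0,None) exec_start@4 write@6

Answer: 2 5 5 6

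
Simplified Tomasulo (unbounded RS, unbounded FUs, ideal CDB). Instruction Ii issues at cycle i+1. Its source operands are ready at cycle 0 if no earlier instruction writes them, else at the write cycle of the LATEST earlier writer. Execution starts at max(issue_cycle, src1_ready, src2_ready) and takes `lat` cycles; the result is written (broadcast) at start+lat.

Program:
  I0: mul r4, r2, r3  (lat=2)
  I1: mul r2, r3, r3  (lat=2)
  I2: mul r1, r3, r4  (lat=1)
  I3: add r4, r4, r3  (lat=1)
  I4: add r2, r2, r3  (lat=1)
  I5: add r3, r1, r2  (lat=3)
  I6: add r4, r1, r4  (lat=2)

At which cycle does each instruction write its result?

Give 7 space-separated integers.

I0 mul r4: issue@1 deps=(None,None) exec_start@1 write@3
I1 mul r2: issue@2 deps=(None,None) exec_start@2 write@4
I2 mul r1: issue@3 deps=(None,0) exec_start@3 write@4
I3 add r4: issue@4 deps=(0,None) exec_start@4 write@5
I4 add r2: issue@5 deps=(1,None) exec_start@5 write@6
I5 add r3: issue@6 deps=(2,4) exec_start@6 write@9
I6 add r4: issue@7 deps=(2,3) exec_start@7 write@9

Answer: 3 4 4 5 6 9 9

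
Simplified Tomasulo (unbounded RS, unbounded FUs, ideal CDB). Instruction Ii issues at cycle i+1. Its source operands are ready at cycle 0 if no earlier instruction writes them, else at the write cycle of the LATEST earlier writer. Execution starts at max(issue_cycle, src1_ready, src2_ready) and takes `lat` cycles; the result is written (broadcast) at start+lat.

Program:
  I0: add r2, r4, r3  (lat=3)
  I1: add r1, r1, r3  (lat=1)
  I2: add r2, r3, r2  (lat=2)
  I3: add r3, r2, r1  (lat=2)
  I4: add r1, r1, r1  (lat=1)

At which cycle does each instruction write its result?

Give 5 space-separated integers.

I0 add r2: issue@1 deps=(None,None) exec_start@1 write@4
I1 add r1: issue@2 deps=(None,None) exec_start@2 write@3
I2 add r2: issue@3 deps=(None,0) exec_start@4 write@6
I3 add r3: issue@4 deps=(2,1) exec_start@6 write@8
I4 add r1: issue@5 deps=(1,1) exec_start@5 write@6

Answer: 4 3 6 8 6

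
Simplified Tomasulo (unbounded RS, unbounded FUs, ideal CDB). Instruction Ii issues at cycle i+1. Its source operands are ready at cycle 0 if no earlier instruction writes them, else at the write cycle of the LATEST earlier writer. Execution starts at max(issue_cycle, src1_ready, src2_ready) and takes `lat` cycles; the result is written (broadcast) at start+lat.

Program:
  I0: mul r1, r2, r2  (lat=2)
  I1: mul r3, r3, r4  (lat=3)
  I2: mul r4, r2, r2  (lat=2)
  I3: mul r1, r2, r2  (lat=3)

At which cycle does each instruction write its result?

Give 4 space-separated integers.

I0 mul r1: issue@1 deps=(None,None) exec_start@1 write@3
I1 mul r3: issue@2 deps=(None,None) exec_start@2 write@5
I2 mul r4: issue@3 deps=(None,None) exec_start@3 write@5
I3 mul r1: issue@4 deps=(None,None) exec_start@4 write@7

Answer: 3 5 5 7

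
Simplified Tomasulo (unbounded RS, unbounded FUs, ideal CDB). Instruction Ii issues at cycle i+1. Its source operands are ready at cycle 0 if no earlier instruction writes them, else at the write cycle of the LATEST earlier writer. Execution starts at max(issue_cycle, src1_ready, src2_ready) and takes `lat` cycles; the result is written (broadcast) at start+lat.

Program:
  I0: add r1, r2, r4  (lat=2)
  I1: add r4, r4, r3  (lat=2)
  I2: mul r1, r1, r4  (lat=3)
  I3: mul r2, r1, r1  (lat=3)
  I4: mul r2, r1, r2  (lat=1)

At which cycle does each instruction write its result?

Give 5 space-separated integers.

Answer: 3 4 7 10 11

Derivation:
I0 add r1: issue@1 deps=(None,None) exec_start@1 write@3
I1 add r4: issue@2 deps=(None,None) exec_start@2 write@4
I2 mul r1: issue@3 deps=(0,1) exec_start@4 write@7
I3 mul r2: issue@4 deps=(2,2) exec_start@7 write@10
I4 mul r2: issue@5 deps=(2,3) exec_start@10 write@11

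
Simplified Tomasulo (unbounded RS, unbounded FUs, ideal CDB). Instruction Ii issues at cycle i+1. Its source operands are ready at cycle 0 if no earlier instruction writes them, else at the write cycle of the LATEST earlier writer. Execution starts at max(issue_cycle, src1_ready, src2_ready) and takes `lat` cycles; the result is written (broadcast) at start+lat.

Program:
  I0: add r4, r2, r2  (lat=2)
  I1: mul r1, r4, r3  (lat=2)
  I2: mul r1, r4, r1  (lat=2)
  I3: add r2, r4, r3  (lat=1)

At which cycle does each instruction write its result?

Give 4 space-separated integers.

I0 add r4: issue@1 deps=(None,None) exec_start@1 write@3
I1 mul r1: issue@2 deps=(0,None) exec_start@3 write@5
I2 mul r1: issue@3 deps=(0,1) exec_start@5 write@7
I3 add r2: issue@4 deps=(0,None) exec_start@4 write@5

Answer: 3 5 7 5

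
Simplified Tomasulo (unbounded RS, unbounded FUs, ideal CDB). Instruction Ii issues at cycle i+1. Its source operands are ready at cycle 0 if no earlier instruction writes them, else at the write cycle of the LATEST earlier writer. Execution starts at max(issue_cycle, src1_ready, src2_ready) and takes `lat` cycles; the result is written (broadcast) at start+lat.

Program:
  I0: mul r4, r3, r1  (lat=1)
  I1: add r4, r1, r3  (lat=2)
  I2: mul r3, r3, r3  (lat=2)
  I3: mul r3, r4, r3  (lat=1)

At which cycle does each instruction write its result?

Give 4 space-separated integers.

I0 mul r4: issue@1 deps=(None,None) exec_start@1 write@2
I1 add r4: issue@2 deps=(None,None) exec_start@2 write@4
I2 mul r3: issue@3 deps=(None,None) exec_start@3 write@5
I3 mul r3: issue@4 deps=(1,2) exec_start@5 write@6

Answer: 2 4 5 6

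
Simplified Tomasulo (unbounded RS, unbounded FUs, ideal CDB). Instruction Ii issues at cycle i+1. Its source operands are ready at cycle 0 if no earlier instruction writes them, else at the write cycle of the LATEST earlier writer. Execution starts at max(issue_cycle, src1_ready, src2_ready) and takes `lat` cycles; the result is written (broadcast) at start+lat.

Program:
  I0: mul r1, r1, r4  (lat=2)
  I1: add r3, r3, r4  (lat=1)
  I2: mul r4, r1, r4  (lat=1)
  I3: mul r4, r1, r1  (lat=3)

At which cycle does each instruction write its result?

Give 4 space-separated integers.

Answer: 3 3 4 7

Derivation:
I0 mul r1: issue@1 deps=(None,None) exec_start@1 write@3
I1 add r3: issue@2 deps=(None,None) exec_start@2 write@3
I2 mul r4: issue@3 deps=(0,None) exec_start@3 write@4
I3 mul r4: issue@4 deps=(0,0) exec_start@4 write@7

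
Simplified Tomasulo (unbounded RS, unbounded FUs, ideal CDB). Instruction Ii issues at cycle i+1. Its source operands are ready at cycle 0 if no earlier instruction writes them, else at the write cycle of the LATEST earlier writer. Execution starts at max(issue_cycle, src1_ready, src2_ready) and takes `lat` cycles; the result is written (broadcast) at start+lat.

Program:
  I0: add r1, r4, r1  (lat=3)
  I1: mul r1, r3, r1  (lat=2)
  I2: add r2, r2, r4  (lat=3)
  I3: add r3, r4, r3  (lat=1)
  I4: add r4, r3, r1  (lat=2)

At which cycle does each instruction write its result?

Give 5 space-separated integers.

Answer: 4 6 6 5 8

Derivation:
I0 add r1: issue@1 deps=(None,None) exec_start@1 write@4
I1 mul r1: issue@2 deps=(None,0) exec_start@4 write@6
I2 add r2: issue@3 deps=(None,None) exec_start@3 write@6
I3 add r3: issue@4 deps=(None,None) exec_start@4 write@5
I4 add r4: issue@5 deps=(3,1) exec_start@6 write@8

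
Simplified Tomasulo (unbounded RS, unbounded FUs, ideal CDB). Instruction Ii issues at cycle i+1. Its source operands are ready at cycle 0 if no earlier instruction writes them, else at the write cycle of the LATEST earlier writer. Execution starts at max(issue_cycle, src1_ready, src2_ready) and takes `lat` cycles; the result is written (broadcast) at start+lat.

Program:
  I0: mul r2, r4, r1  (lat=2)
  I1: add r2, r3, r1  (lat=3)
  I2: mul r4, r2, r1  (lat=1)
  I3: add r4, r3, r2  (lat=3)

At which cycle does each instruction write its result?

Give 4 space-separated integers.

I0 mul r2: issue@1 deps=(None,None) exec_start@1 write@3
I1 add r2: issue@2 deps=(None,None) exec_start@2 write@5
I2 mul r4: issue@3 deps=(1,None) exec_start@5 write@6
I3 add r4: issue@4 deps=(None,1) exec_start@5 write@8

Answer: 3 5 6 8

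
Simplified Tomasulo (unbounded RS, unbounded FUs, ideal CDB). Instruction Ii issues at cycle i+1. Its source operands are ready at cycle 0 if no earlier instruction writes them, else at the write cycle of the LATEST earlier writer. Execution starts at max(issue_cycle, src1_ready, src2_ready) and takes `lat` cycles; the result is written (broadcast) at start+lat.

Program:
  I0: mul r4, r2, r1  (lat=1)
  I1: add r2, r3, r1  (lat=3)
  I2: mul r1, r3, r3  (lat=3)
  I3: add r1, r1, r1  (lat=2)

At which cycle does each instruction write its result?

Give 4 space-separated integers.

I0 mul r4: issue@1 deps=(None,None) exec_start@1 write@2
I1 add r2: issue@2 deps=(None,None) exec_start@2 write@5
I2 mul r1: issue@3 deps=(None,None) exec_start@3 write@6
I3 add r1: issue@4 deps=(2,2) exec_start@6 write@8

Answer: 2 5 6 8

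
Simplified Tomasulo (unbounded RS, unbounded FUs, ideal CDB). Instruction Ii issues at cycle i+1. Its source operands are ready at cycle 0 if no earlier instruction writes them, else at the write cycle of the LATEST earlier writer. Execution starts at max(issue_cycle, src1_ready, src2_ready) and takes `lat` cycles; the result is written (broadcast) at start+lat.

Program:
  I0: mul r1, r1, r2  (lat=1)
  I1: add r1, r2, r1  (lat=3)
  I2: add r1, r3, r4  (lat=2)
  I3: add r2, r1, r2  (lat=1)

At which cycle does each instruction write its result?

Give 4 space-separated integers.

I0 mul r1: issue@1 deps=(None,None) exec_start@1 write@2
I1 add r1: issue@2 deps=(None,0) exec_start@2 write@5
I2 add r1: issue@3 deps=(None,None) exec_start@3 write@5
I3 add r2: issue@4 deps=(2,None) exec_start@5 write@6

Answer: 2 5 5 6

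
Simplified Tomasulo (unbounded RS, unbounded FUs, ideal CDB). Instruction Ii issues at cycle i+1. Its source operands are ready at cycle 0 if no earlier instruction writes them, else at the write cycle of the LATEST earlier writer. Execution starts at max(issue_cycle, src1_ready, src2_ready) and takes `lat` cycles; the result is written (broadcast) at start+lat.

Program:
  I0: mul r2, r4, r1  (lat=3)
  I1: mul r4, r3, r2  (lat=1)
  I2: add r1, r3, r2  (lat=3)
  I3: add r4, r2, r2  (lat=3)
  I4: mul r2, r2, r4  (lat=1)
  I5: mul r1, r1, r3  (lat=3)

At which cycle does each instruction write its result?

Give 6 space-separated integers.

Answer: 4 5 7 7 8 10

Derivation:
I0 mul r2: issue@1 deps=(None,None) exec_start@1 write@4
I1 mul r4: issue@2 deps=(None,0) exec_start@4 write@5
I2 add r1: issue@3 deps=(None,0) exec_start@4 write@7
I3 add r4: issue@4 deps=(0,0) exec_start@4 write@7
I4 mul r2: issue@5 deps=(0,3) exec_start@7 write@8
I5 mul r1: issue@6 deps=(2,None) exec_start@7 write@10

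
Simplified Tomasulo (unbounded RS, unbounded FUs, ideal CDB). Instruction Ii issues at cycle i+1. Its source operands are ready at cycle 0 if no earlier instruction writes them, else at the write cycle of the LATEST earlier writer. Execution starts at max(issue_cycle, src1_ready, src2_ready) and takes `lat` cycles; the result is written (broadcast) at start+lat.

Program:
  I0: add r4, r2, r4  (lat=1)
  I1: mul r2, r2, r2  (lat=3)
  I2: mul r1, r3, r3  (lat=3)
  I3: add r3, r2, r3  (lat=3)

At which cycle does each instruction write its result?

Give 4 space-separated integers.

Answer: 2 5 6 8

Derivation:
I0 add r4: issue@1 deps=(None,None) exec_start@1 write@2
I1 mul r2: issue@2 deps=(None,None) exec_start@2 write@5
I2 mul r1: issue@3 deps=(None,None) exec_start@3 write@6
I3 add r3: issue@4 deps=(1,None) exec_start@5 write@8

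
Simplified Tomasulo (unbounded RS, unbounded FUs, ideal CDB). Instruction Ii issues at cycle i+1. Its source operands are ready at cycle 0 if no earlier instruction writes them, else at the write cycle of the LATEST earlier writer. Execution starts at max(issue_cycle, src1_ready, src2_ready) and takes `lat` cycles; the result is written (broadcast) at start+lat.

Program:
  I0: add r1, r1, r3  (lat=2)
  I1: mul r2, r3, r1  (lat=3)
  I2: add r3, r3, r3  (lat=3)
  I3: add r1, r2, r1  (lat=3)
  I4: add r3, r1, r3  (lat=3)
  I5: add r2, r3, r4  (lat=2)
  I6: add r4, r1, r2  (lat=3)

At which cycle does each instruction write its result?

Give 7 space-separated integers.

Answer: 3 6 6 9 12 14 17

Derivation:
I0 add r1: issue@1 deps=(None,None) exec_start@1 write@3
I1 mul r2: issue@2 deps=(None,0) exec_start@3 write@6
I2 add r3: issue@3 deps=(None,None) exec_start@3 write@6
I3 add r1: issue@4 deps=(1,0) exec_start@6 write@9
I4 add r3: issue@5 deps=(3,2) exec_start@9 write@12
I5 add r2: issue@6 deps=(4,None) exec_start@12 write@14
I6 add r4: issue@7 deps=(3,5) exec_start@14 write@17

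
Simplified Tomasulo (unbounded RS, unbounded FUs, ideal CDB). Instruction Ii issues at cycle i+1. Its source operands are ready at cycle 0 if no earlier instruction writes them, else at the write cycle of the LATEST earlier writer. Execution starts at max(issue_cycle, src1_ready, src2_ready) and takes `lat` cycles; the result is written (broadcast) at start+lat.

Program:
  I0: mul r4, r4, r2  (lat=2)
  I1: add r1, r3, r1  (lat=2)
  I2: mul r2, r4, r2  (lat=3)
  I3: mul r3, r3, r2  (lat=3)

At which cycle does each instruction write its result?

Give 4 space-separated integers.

I0 mul r4: issue@1 deps=(None,None) exec_start@1 write@3
I1 add r1: issue@2 deps=(None,None) exec_start@2 write@4
I2 mul r2: issue@3 deps=(0,None) exec_start@3 write@6
I3 mul r3: issue@4 deps=(None,2) exec_start@6 write@9

Answer: 3 4 6 9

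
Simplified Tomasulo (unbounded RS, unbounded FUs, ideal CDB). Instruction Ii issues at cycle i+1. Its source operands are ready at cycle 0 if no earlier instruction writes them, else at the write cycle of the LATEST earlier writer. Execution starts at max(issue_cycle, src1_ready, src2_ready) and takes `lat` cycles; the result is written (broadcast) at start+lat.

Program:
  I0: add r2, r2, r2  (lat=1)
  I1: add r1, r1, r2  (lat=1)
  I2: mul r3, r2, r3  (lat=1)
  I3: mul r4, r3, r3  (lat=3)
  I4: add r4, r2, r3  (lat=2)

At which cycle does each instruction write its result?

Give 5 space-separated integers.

I0 add r2: issue@1 deps=(None,None) exec_start@1 write@2
I1 add r1: issue@2 deps=(None,0) exec_start@2 write@3
I2 mul r3: issue@3 deps=(0,None) exec_start@3 write@4
I3 mul r4: issue@4 deps=(2,2) exec_start@4 write@7
I4 add r4: issue@5 deps=(0,2) exec_start@5 write@7

Answer: 2 3 4 7 7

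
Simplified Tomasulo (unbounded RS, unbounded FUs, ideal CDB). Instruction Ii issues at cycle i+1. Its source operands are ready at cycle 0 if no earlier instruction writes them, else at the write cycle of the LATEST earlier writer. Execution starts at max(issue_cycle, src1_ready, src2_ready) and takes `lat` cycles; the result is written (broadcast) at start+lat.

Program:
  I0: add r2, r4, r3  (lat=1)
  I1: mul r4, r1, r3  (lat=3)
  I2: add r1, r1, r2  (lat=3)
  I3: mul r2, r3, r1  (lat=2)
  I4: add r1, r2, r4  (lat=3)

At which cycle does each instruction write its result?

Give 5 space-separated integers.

Answer: 2 5 6 8 11

Derivation:
I0 add r2: issue@1 deps=(None,None) exec_start@1 write@2
I1 mul r4: issue@2 deps=(None,None) exec_start@2 write@5
I2 add r1: issue@3 deps=(None,0) exec_start@3 write@6
I3 mul r2: issue@4 deps=(None,2) exec_start@6 write@8
I4 add r1: issue@5 deps=(3,1) exec_start@8 write@11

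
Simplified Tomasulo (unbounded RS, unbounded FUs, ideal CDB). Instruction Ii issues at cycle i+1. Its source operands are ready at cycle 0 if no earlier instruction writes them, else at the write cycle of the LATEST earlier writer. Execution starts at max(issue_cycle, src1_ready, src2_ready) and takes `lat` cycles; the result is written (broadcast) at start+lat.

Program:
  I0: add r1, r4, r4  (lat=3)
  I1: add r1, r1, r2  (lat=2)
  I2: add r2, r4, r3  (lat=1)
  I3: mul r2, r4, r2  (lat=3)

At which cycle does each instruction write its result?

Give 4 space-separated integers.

Answer: 4 6 4 7

Derivation:
I0 add r1: issue@1 deps=(None,None) exec_start@1 write@4
I1 add r1: issue@2 deps=(0,None) exec_start@4 write@6
I2 add r2: issue@3 deps=(None,None) exec_start@3 write@4
I3 mul r2: issue@4 deps=(None,2) exec_start@4 write@7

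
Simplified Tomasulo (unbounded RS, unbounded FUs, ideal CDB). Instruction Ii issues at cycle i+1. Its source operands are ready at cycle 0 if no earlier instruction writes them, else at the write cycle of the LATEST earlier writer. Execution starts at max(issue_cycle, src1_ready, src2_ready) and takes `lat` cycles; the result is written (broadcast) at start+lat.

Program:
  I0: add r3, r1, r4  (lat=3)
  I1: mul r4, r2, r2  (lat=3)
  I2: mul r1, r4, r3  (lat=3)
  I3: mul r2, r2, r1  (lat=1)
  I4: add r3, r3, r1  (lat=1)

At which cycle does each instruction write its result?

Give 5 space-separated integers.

Answer: 4 5 8 9 9

Derivation:
I0 add r3: issue@1 deps=(None,None) exec_start@1 write@4
I1 mul r4: issue@2 deps=(None,None) exec_start@2 write@5
I2 mul r1: issue@3 deps=(1,0) exec_start@5 write@8
I3 mul r2: issue@4 deps=(None,2) exec_start@8 write@9
I4 add r3: issue@5 deps=(0,2) exec_start@8 write@9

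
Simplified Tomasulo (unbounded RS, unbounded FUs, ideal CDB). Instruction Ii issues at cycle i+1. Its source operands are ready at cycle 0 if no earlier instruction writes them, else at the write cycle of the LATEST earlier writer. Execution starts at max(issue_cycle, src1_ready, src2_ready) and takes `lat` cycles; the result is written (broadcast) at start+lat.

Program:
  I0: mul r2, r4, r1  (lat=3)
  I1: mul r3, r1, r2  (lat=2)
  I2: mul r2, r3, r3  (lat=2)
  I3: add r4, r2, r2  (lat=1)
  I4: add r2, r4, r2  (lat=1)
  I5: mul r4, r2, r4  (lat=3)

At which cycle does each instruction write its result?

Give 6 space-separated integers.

Answer: 4 6 8 9 10 13

Derivation:
I0 mul r2: issue@1 deps=(None,None) exec_start@1 write@4
I1 mul r3: issue@2 deps=(None,0) exec_start@4 write@6
I2 mul r2: issue@3 deps=(1,1) exec_start@6 write@8
I3 add r4: issue@4 deps=(2,2) exec_start@8 write@9
I4 add r2: issue@5 deps=(3,2) exec_start@9 write@10
I5 mul r4: issue@6 deps=(4,3) exec_start@10 write@13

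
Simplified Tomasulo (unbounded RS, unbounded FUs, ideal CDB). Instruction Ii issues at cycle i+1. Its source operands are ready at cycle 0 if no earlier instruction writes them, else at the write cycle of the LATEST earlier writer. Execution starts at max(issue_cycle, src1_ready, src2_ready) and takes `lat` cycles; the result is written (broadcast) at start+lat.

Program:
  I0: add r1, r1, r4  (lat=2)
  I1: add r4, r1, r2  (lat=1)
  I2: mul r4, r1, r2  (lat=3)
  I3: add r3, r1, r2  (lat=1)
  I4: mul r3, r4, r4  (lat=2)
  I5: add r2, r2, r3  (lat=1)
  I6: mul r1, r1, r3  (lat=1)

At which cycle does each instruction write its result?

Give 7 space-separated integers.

I0 add r1: issue@1 deps=(None,None) exec_start@1 write@3
I1 add r4: issue@2 deps=(0,None) exec_start@3 write@4
I2 mul r4: issue@3 deps=(0,None) exec_start@3 write@6
I3 add r3: issue@4 deps=(0,None) exec_start@4 write@5
I4 mul r3: issue@5 deps=(2,2) exec_start@6 write@8
I5 add r2: issue@6 deps=(None,4) exec_start@8 write@9
I6 mul r1: issue@7 deps=(0,4) exec_start@8 write@9

Answer: 3 4 6 5 8 9 9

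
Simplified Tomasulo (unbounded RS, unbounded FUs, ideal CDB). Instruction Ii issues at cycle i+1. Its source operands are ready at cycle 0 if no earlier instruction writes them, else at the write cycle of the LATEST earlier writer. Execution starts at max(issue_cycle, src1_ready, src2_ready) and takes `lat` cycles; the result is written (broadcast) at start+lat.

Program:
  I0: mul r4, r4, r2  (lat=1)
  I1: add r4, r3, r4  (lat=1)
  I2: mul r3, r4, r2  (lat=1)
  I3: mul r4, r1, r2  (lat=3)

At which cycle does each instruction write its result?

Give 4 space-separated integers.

I0 mul r4: issue@1 deps=(None,None) exec_start@1 write@2
I1 add r4: issue@2 deps=(None,0) exec_start@2 write@3
I2 mul r3: issue@3 deps=(1,None) exec_start@3 write@4
I3 mul r4: issue@4 deps=(None,None) exec_start@4 write@7

Answer: 2 3 4 7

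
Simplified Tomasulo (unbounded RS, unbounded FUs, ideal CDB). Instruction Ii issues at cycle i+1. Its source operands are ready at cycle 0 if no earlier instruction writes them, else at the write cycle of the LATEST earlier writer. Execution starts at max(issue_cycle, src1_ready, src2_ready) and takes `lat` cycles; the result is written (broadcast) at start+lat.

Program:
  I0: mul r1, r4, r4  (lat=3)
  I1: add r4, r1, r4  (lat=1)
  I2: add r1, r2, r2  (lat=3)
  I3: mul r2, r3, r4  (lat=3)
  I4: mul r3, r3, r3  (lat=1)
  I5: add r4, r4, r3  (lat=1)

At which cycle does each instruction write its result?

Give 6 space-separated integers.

Answer: 4 5 6 8 6 7

Derivation:
I0 mul r1: issue@1 deps=(None,None) exec_start@1 write@4
I1 add r4: issue@2 deps=(0,None) exec_start@4 write@5
I2 add r1: issue@3 deps=(None,None) exec_start@3 write@6
I3 mul r2: issue@4 deps=(None,1) exec_start@5 write@8
I4 mul r3: issue@5 deps=(None,None) exec_start@5 write@6
I5 add r4: issue@6 deps=(1,4) exec_start@6 write@7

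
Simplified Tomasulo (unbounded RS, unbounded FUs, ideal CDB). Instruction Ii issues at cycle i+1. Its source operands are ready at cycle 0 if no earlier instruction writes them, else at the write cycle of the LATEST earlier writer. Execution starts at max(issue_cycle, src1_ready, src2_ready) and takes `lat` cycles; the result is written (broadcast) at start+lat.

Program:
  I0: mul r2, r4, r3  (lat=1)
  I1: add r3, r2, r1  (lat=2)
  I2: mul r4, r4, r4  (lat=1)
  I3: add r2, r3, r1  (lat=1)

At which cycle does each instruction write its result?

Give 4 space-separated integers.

Answer: 2 4 4 5

Derivation:
I0 mul r2: issue@1 deps=(None,None) exec_start@1 write@2
I1 add r3: issue@2 deps=(0,None) exec_start@2 write@4
I2 mul r4: issue@3 deps=(None,None) exec_start@3 write@4
I3 add r2: issue@4 deps=(1,None) exec_start@4 write@5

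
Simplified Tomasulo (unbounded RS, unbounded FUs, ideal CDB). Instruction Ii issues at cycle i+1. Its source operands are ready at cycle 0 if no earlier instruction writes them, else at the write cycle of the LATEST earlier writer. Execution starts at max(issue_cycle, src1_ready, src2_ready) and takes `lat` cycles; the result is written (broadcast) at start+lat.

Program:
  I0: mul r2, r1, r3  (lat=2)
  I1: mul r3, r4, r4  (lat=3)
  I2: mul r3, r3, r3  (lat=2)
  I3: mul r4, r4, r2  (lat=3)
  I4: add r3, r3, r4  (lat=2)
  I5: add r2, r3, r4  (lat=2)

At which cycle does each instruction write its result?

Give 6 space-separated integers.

Answer: 3 5 7 7 9 11

Derivation:
I0 mul r2: issue@1 deps=(None,None) exec_start@1 write@3
I1 mul r3: issue@2 deps=(None,None) exec_start@2 write@5
I2 mul r3: issue@3 deps=(1,1) exec_start@5 write@7
I3 mul r4: issue@4 deps=(None,0) exec_start@4 write@7
I4 add r3: issue@5 deps=(2,3) exec_start@7 write@9
I5 add r2: issue@6 deps=(4,3) exec_start@9 write@11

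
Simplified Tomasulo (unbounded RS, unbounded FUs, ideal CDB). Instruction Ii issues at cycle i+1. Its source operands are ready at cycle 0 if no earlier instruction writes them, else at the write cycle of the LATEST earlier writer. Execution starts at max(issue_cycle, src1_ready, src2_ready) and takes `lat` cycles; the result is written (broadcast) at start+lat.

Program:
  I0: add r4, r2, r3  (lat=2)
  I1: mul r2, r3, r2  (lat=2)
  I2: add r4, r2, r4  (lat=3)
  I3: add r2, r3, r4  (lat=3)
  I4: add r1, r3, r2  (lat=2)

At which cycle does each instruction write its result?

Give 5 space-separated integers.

Answer: 3 4 7 10 12

Derivation:
I0 add r4: issue@1 deps=(None,None) exec_start@1 write@3
I1 mul r2: issue@2 deps=(None,None) exec_start@2 write@4
I2 add r4: issue@3 deps=(1,0) exec_start@4 write@7
I3 add r2: issue@4 deps=(None,2) exec_start@7 write@10
I4 add r1: issue@5 deps=(None,3) exec_start@10 write@12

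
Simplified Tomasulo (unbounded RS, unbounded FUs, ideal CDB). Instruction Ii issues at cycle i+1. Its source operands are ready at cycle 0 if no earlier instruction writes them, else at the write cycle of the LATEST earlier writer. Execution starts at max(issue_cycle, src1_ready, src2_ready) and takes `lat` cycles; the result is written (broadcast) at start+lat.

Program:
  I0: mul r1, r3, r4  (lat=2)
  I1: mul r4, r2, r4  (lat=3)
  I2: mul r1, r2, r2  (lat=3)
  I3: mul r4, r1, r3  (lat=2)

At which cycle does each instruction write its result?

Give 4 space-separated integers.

I0 mul r1: issue@1 deps=(None,None) exec_start@1 write@3
I1 mul r4: issue@2 deps=(None,None) exec_start@2 write@5
I2 mul r1: issue@3 deps=(None,None) exec_start@3 write@6
I3 mul r4: issue@4 deps=(2,None) exec_start@6 write@8

Answer: 3 5 6 8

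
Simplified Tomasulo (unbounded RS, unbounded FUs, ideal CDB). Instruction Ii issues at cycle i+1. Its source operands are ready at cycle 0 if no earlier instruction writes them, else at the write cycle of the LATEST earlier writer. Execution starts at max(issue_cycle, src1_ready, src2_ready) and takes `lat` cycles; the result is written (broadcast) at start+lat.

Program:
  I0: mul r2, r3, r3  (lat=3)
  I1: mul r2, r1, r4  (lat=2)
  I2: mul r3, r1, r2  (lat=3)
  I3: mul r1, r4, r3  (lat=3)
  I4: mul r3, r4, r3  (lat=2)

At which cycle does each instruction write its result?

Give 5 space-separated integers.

I0 mul r2: issue@1 deps=(None,None) exec_start@1 write@4
I1 mul r2: issue@2 deps=(None,None) exec_start@2 write@4
I2 mul r3: issue@3 deps=(None,1) exec_start@4 write@7
I3 mul r1: issue@4 deps=(None,2) exec_start@7 write@10
I4 mul r3: issue@5 deps=(None,2) exec_start@7 write@9

Answer: 4 4 7 10 9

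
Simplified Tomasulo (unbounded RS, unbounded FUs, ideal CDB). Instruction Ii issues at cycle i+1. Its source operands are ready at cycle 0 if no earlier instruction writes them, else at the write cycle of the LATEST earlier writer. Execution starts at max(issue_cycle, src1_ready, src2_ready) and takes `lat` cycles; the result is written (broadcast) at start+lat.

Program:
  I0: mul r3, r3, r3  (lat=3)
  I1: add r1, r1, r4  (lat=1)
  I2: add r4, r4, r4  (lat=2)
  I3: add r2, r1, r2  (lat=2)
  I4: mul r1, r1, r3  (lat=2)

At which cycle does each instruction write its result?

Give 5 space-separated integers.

Answer: 4 3 5 6 7

Derivation:
I0 mul r3: issue@1 deps=(None,None) exec_start@1 write@4
I1 add r1: issue@2 deps=(None,None) exec_start@2 write@3
I2 add r4: issue@3 deps=(None,None) exec_start@3 write@5
I3 add r2: issue@4 deps=(1,None) exec_start@4 write@6
I4 mul r1: issue@5 deps=(1,0) exec_start@5 write@7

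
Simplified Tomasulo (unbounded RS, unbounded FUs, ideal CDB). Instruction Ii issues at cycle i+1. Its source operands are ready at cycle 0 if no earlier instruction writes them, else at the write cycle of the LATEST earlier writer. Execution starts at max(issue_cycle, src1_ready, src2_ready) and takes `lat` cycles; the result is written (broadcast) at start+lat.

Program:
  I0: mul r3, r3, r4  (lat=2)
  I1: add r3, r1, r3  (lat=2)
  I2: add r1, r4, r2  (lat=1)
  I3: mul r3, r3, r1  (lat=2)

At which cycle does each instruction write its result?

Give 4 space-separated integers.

Answer: 3 5 4 7

Derivation:
I0 mul r3: issue@1 deps=(None,None) exec_start@1 write@3
I1 add r3: issue@2 deps=(None,0) exec_start@3 write@5
I2 add r1: issue@3 deps=(None,None) exec_start@3 write@4
I3 mul r3: issue@4 deps=(1,2) exec_start@5 write@7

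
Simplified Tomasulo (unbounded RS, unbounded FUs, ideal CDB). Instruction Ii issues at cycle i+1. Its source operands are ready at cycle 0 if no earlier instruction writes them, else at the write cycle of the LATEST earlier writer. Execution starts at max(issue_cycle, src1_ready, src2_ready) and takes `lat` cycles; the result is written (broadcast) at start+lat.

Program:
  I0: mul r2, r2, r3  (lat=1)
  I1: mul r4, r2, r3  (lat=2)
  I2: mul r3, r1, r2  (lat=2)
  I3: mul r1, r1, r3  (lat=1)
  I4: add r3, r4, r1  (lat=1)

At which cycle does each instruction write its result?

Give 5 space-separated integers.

I0 mul r2: issue@1 deps=(None,None) exec_start@1 write@2
I1 mul r4: issue@2 deps=(0,None) exec_start@2 write@4
I2 mul r3: issue@3 deps=(None,0) exec_start@3 write@5
I3 mul r1: issue@4 deps=(None,2) exec_start@5 write@6
I4 add r3: issue@5 deps=(1,3) exec_start@6 write@7

Answer: 2 4 5 6 7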